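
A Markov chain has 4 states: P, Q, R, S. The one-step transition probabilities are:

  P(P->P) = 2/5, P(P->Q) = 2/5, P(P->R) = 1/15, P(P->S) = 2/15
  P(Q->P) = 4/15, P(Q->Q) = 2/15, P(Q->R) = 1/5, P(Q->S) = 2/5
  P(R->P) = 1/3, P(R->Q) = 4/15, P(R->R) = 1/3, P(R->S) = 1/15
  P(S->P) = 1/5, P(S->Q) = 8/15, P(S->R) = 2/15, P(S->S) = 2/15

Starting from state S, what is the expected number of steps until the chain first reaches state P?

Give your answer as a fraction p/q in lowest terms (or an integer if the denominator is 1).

Answer: 960/239

Derivation:
Let h_i = expected steps to first reach P from state i.
Boundary: h_P = 0.
First-step equations for the other states:
  h_Q = 1 + 4/15*h_P + 2/15*h_Q + 1/5*h_R + 2/5*h_S
  h_R = 1 + 1/3*h_P + 4/15*h_Q + 1/3*h_R + 1/15*h_S
  h_S = 1 + 1/5*h_P + 8/15*h_Q + 2/15*h_R + 2/15*h_S

Substituting h_P = 0 and rearranging gives the linear system (I - Q) h = 1:
  [13/15, -1/5, -2/5] . (h_Q, h_R, h_S) = 1
  [-4/15, 2/3, -1/15] . (h_Q, h_R, h_S) = 1
  [-8/15, -2/15, 13/15] . (h_Q, h_R, h_S) = 1

Solving yields:
  h_Q = 1815/478
  h_R = 1635/478
  h_S = 960/239

Starting state is S, so the expected hitting time is h_S = 960/239.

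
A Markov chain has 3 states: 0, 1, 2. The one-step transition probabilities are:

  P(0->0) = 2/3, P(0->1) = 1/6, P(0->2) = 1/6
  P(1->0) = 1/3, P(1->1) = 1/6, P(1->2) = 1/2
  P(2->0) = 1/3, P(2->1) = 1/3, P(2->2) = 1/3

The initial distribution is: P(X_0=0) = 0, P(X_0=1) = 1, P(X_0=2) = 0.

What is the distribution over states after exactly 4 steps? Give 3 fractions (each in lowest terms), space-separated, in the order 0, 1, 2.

Answer: 40/81 281/1296 125/432

Derivation:
Propagating the distribution step by step (d_{t+1} = d_t * P):
d_0 = (0=0, 1=1, 2=0)
  d_1[0] = 0*2/3 + 1*1/3 + 0*1/3 = 1/3
  d_1[1] = 0*1/6 + 1*1/6 + 0*1/3 = 1/6
  d_1[2] = 0*1/6 + 1*1/2 + 0*1/3 = 1/2
d_1 = (0=1/3, 1=1/6, 2=1/2)
  d_2[0] = 1/3*2/3 + 1/6*1/3 + 1/2*1/3 = 4/9
  d_2[1] = 1/3*1/6 + 1/6*1/6 + 1/2*1/3 = 1/4
  d_2[2] = 1/3*1/6 + 1/6*1/2 + 1/2*1/3 = 11/36
d_2 = (0=4/9, 1=1/4, 2=11/36)
  d_3[0] = 4/9*2/3 + 1/4*1/3 + 11/36*1/3 = 13/27
  d_3[1] = 4/9*1/6 + 1/4*1/6 + 11/36*1/3 = 47/216
  d_3[2] = 4/9*1/6 + 1/4*1/2 + 11/36*1/3 = 65/216
d_3 = (0=13/27, 1=47/216, 2=65/216)
  d_4[0] = 13/27*2/3 + 47/216*1/3 + 65/216*1/3 = 40/81
  d_4[1] = 13/27*1/6 + 47/216*1/6 + 65/216*1/3 = 281/1296
  d_4[2] = 13/27*1/6 + 47/216*1/2 + 65/216*1/3 = 125/432
d_4 = (0=40/81, 1=281/1296, 2=125/432)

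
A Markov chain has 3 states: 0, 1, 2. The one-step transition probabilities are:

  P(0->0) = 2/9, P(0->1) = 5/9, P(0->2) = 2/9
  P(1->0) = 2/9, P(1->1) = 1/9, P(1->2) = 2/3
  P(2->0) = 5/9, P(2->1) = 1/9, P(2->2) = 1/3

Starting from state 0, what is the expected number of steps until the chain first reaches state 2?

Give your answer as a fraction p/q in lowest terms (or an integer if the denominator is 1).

Let h_i = expected steps to first reach 2 from state i.
Boundary: h_2 = 0.
First-step equations for the other states:
  h_0 = 1 + 2/9*h_0 + 5/9*h_1 + 2/9*h_2
  h_1 = 1 + 2/9*h_0 + 1/9*h_1 + 2/3*h_2

Substituting h_2 = 0 and rearranging gives the linear system (I - Q) h = 1:
  [7/9, -5/9] . (h_0, h_1) = 1
  [-2/9, 8/9] . (h_0, h_1) = 1

Solving yields:
  h_0 = 117/46
  h_1 = 81/46

Starting state is 0, so the expected hitting time is h_0 = 117/46.

Answer: 117/46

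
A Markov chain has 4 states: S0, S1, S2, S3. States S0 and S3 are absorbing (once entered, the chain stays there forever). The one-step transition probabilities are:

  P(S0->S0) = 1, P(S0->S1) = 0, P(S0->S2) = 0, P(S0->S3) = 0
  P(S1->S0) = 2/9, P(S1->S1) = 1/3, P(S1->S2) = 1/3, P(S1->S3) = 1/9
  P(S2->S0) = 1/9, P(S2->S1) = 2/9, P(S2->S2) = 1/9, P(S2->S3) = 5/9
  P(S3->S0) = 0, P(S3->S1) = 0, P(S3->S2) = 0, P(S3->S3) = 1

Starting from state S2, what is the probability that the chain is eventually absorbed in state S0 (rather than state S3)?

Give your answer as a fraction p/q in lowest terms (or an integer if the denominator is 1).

Let a_i = P(absorbed in S0 | start in state i).
Boundary conditions: a_S0 = 1, a_S3 = 0.
For each transient state i, a_i = sum_j P(i->j) * a_j:
  a_S1 = 2/9*a_S0 + 1/3*a_S1 + 1/3*a_S2 + 1/9*a_S3
  a_S2 = 1/9*a_S0 + 2/9*a_S1 + 1/9*a_S2 + 5/9*a_S3

Substituting a_S0 = 1 and a_S3 = 0, rearrange to (I - Q) a = r where r[i] = P(i -> S0):
  [2/3, -1/3] . (a_S1, a_S2) = 2/9
  [-2/9, 8/9] . (a_S1, a_S2) = 1/9

Solving yields:
  a_S1 = 19/42
  a_S2 = 5/21

Starting state is S2, so the absorption probability is a_S2 = 5/21.

Answer: 5/21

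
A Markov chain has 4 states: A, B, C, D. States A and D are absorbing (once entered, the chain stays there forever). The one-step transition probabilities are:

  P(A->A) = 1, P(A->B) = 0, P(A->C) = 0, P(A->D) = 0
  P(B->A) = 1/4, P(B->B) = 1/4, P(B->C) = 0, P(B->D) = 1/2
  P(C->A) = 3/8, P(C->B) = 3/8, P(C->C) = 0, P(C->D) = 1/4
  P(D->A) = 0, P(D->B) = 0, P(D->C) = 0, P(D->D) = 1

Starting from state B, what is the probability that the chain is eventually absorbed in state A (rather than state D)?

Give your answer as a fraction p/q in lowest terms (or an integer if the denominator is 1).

Let a_i = P(absorbed in A | start in state i).
Boundary conditions: a_A = 1, a_D = 0.
For each transient state i, a_i = sum_j P(i->j) * a_j:
  a_B = 1/4*a_A + 1/4*a_B + 0*a_C + 1/2*a_D
  a_C = 3/8*a_A + 3/8*a_B + 0*a_C + 1/4*a_D

Substituting a_A = 1 and a_D = 0, rearrange to (I - Q) a = r where r[i] = P(i -> A):
  [3/4, 0] . (a_B, a_C) = 1/4
  [-3/8, 1] . (a_B, a_C) = 3/8

Solving yields:
  a_B = 1/3
  a_C = 1/2

Starting state is B, so the absorption probability is a_B = 1/3.

Answer: 1/3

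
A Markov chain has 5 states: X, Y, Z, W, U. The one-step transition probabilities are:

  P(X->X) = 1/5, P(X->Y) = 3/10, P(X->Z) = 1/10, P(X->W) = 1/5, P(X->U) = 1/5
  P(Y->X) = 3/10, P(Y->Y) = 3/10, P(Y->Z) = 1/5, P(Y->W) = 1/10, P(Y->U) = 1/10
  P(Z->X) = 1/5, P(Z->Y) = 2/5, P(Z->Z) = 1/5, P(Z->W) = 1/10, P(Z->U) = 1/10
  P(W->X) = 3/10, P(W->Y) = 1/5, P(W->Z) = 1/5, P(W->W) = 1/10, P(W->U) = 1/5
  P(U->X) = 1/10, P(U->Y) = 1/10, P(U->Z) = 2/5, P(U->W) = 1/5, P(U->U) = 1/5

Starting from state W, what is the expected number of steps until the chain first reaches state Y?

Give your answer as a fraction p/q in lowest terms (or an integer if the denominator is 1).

Let h_i = expected steps to first reach Y from state i.
Boundary: h_Y = 0.
First-step equations for the other states:
  h_X = 1 + 1/5*h_X + 3/10*h_Y + 1/10*h_Z + 1/5*h_W + 1/5*h_U
  h_Z = 1 + 1/5*h_X + 2/5*h_Y + 1/5*h_Z + 1/10*h_W + 1/10*h_U
  h_W = 1 + 3/10*h_X + 1/5*h_Y + 1/5*h_Z + 1/10*h_W + 1/5*h_U
  h_U = 1 + 1/10*h_X + 1/10*h_Y + 2/5*h_Z + 1/5*h_W + 1/5*h_U

Substituting h_Y = 0 and rearranging gives the linear system (I - Q) h = 1:
  [4/5, -1/10, -1/5, -1/5] . (h_X, h_Z, h_W, h_U) = 1
  [-1/5, 4/5, -1/10, -1/10] . (h_X, h_Z, h_W, h_U) = 1
  [-3/10, -1/5, 9/10, -1/5] . (h_X, h_Z, h_W, h_U) = 1
  [-1/10, -2/5, -1/5, 4/5] . (h_X, h_Z, h_W, h_U) = 1

Solving yields:
  h_X = 10330/2751
  h_Z = 2970/917
  h_W = 11140/2751
  h_U = 570/131

Starting state is W, so the expected hitting time is h_W = 11140/2751.

Answer: 11140/2751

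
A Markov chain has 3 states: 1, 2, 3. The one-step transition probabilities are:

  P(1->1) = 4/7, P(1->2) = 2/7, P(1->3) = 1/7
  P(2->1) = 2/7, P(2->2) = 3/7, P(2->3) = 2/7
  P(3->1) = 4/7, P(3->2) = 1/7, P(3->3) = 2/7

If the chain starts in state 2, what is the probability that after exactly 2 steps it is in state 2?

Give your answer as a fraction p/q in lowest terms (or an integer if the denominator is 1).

Answer: 15/49

Derivation:
Computing P^2 by repeated multiplication:
P^1 =
  1: [4/7, 2/7, 1/7]
  2: [2/7, 3/7, 2/7]
  3: [4/7, 1/7, 2/7]
P^2 =
  1: [24/49, 15/49, 10/49]
  2: [22/49, 15/49, 12/49]
  3: [26/49, 13/49, 10/49]

(P^2)[2 -> 2] = 15/49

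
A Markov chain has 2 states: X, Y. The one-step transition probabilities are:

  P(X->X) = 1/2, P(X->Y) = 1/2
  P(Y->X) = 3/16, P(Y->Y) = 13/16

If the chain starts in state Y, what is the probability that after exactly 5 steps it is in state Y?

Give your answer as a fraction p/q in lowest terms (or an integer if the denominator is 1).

Answer: 763453/1048576

Derivation:
Computing P^5 by repeated multiplication:
P^1 =
  X: [1/2, 1/2]
  Y: [3/16, 13/16]
P^2 =
  X: [11/32, 21/32]
  Y: [63/256, 193/256]
P^3 =
  X: [151/512, 361/512]
  Y: [1083/4096, 3013/4096]
P^4 =
  X: [2291/8192, 5901/8192]
  Y: [17703/65536, 47833/65536]
P^5 =
  X: [36031/131072, 95041/131072]
  Y: [285123/1048576, 763453/1048576]

(P^5)[Y -> Y] = 763453/1048576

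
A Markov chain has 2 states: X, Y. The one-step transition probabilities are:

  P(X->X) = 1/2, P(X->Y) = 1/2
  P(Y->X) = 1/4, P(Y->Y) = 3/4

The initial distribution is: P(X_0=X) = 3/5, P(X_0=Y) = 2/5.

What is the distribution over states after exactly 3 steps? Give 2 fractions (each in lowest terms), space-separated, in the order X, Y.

Answer: 27/80 53/80

Derivation:
Propagating the distribution step by step (d_{t+1} = d_t * P):
d_0 = (X=3/5, Y=2/5)
  d_1[X] = 3/5*1/2 + 2/5*1/4 = 2/5
  d_1[Y] = 3/5*1/2 + 2/5*3/4 = 3/5
d_1 = (X=2/5, Y=3/5)
  d_2[X] = 2/5*1/2 + 3/5*1/4 = 7/20
  d_2[Y] = 2/5*1/2 + 3/5*3/4 = 13/20
d_2 = (X=7/20, Y=13/20)
  d_3[X] = 7/20*1/2 + 13/20*1/4 = 27/80
  d_3[Y] = 7/20*1/2 + 13/20*3/4 = 53/80
d_3 = (X=27/80, Y=53/80)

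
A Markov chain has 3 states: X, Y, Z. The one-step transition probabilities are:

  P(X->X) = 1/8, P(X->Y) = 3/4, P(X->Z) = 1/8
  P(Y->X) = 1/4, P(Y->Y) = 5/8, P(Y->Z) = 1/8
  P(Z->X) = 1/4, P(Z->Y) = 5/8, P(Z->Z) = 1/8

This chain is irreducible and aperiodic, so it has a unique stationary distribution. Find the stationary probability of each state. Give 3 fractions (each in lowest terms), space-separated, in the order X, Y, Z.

The stationary distribution satisfies pi = pi * P, i.e.:
  pi_X = 1/8*pi_X + 1/4*pi_Y + 1/4*pi_Z
  pi_Y = 3/4*pi_X + 5/8*pi_Y + 5/8*pi_Z
  pi_Z = 1/8*pi_X + 1/8*pi_Y + 1/8*pi_Z
with normalization: pi_X + pi_Y + pi_Z = 1.

Using the first 2 balance equations plus normalization, the linear system A*pi = b is:
  [-7/8, 1/4, 1/4] . pi = 0
  [3/4, -3/8, 5/8] . pi = 0
  [1, 1, 1] . pi = 1

Solving yields:
  pi_X = 2/9
  pi_Y = 47/72
  pi_Z = 1/8

Verification (pi * P):
  2/9*1/8 + 47/72*1/4 + 1/8*1/4 = 2/9 = pi_X  (ok)
  2/9*3/4 + 47/72*5/8 + 1/8*5/8 = 47/72 = pi_Y  (ok)
  2/9*1/8 + 47/72*1/8 + 1/8*1/8 = 1/8 = pi_Z  (ok)

Answer: 2/9 47/72 1/8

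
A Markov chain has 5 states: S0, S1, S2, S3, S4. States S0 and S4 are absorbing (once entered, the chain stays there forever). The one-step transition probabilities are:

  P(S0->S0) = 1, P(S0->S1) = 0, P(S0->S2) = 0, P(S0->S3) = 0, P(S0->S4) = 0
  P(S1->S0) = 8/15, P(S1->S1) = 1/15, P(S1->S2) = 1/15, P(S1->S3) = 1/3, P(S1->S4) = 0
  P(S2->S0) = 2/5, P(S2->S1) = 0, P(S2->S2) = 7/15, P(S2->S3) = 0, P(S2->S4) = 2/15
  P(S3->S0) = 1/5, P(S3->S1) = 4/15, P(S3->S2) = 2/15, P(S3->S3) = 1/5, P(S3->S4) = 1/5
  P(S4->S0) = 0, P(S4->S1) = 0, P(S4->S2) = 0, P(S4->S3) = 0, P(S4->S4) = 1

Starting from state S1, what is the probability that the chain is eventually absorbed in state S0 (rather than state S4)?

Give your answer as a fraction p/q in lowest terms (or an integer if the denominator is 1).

Let a_i = P(absorbed in S0 | start in state i).
Boundary conditions: a_S0 = 1, a_S4 = 0.
For each transient state i, a_i = sum_j P(i->j) * a_j:
  a_S1 = 8/15*a_S0 + 1/15*a_S1 + 1/15*a_S2 + 1/3*a_S3 + 0*a_S4
  a_S2 = 2/5*a_S0 + 0*a_S1 + 7/15*a_S2 + 0*a_S3 + 2/15*a_S4
  a_S3 = 1/5*a_S0 + 4/15*a_S1 + 2/15*a_S2 + 1/5*a_S3 + 1/5*a_S4

Substituting a_S0 = 1 and a_S4 = 0, rearrange to (I - Q) a = r where r[i] = P(i -> S0):
  [14/15, -1/15, -1/3] . (a_S1, a_S2, a_S3) = 8/15
  [0, 8/15, 0] . (a_S1, a_S2, a_S3) = 2/5
  [-4/15, -2/15, 4/5] . (a_S1, a_S2, a_S3) = 1/5

Solving yields:
  a_S1 = 255/296
  a_S2 = 3/4
  a_S3 = 49/74

Starting state is S1, so the absorption probability is a_S1 = 255/296.

Answer: 255/296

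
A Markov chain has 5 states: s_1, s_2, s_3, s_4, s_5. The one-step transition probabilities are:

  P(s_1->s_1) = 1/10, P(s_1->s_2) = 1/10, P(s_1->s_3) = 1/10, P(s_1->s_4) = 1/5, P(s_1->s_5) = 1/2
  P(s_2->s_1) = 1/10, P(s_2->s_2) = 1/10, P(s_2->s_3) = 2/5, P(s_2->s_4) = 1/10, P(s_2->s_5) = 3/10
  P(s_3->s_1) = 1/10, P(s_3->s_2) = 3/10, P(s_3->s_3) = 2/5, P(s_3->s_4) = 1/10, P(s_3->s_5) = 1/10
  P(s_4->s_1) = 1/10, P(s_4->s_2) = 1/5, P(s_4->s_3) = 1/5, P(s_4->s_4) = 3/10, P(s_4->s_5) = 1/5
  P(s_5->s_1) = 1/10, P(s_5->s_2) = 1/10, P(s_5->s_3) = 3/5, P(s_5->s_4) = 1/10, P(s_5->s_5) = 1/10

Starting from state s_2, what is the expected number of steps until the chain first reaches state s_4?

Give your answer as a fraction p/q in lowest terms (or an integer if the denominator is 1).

Let h_i = expected steps to first reach s_4 from state i.
Boundary: h_s_4 = 0.
First-step equations for the other states:
  h_s_1 = 1 + 1/10*h_s_1 + 1/10*h_s_2 + 1/10*h_s_3 + 1/5*h_s_4 + 1/2*h_s_5
  h_s_2 = 1 + 1/10*h_s_1 + 1/10*h_s_2 + 2/5*h_s_3 + 1/10*h_s_4 + 3/10*h_s_5
  h_s_3 = 1 + 1/10*h_s_1 + 3/10*h_s_2 + 2/5*h_s_3 + 1/10*h_s_4 + 1/10*h_s_5
  h_s_5 = 1 + 1/10*h_s_1 + 1/10*h_s_2 + 3/5*h_s_3 + 1/10*h_s_4 + 1/10*h_s_5

Substituting h_s_4 = 0 and rearranging gives the linear system (I - Q) h = 1:
  [9/10, -1/10, -1/10, -1/2] . (h_s_1, h_s_2, h_s_3, h_s_5) = 1
  [-1/10, 9/10, -2/5, -3/10] . (h_s_1, h_s_2, h_s_3, h_s_5) = 1
  [-1/10, -3/10, 3/5, -1/10] . (h_s_1, h_s_2, h_s_3, h_s_5) = 1
  [-1/10, -1/10, -3/5, 9/10] . (h_s_1, h_s_2, h_s_3, h_s_5) = 1

Solving yields:
  h_s_1 = 90/11
  h_s_2 = 100/11
  h_s_3 = 100/11
  h_s_5 = 100/11

Starting state is s_2, so the expected hitting time is h_s_2 = 100/11.

Answer: 100/11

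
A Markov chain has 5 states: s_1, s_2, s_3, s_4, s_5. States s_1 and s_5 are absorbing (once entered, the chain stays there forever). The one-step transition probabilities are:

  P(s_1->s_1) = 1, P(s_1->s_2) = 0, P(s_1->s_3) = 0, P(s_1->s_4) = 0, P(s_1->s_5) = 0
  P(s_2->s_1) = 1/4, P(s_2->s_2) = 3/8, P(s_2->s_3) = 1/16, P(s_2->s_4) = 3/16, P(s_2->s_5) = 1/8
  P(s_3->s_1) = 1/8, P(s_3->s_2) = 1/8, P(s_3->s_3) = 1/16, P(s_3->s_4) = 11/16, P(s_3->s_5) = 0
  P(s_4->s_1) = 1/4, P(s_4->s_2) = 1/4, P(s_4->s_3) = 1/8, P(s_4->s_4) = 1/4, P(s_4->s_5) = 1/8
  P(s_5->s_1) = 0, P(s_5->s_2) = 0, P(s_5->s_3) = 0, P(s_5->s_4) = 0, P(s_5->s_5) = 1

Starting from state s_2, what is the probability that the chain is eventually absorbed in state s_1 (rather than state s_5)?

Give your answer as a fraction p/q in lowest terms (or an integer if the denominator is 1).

Let a_i = P(absorbed in s_1 | start in state i).
Boundary conditions: a_s_1 = 1, a_s_5 = 0.
For each transient state i, a_i = sum_j P(i->j) * a_j:
  a_s_2 = 1/4*a_s_1 + 3/8*a_s_2 + 1/16*a_s_3 + 3/16*a_s_4 + 1/8*a_s_5
  a_s_3 = 1/8*a_s_1 + 1/8*a_s_2 + 1/16*a_s_3 + 11/16*a_s_4 + 0*a_s_5
  a_s_4 = 1/4*a_s_1 + 1/4*a_s_2 + 1/8*a_s_3 + 1/4*a_s_4 + 1/8*a_s_5

Substituting a_s_1 = 1 and a_s_5 = 0, rearrange to (I - Q) a = r where r[i] = P(i -> s_1):
  [5/8, -1/16, -3/16] . (a_s_2, a_s_3, a_s_4) = 1/4
  [-1/8, 15/16, -11/16] . (a_s_2, a_s_3, a_s_4) = 1/8
  [-1/4, -1/8, 3/4] . (a_s_2, a_s_3, a_s_4) = 1/4

Solving yields:
  a_s_2 = 223/330
  a_s_3 = 119/165
  a_s_4 = 112/165

Starting state is s_2, so the absorption probability is a_s_2 = 223/330.

Answer: 223/330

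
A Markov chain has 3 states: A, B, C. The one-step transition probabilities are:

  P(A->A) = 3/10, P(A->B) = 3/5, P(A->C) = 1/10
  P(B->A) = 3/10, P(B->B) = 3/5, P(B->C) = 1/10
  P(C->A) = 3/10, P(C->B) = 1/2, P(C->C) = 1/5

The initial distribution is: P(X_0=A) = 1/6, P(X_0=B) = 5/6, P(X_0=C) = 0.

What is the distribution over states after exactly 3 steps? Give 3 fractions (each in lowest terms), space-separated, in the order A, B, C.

Answer: 3/10 589/1000 111/1000

Derivation:
Propagating the distribution step by step (d_{t+1} = d_t * P):
d_0 = (A=1/6, B=5/6, C=0)
  d_1[A] = 1/6*3/10 + 5/6*3/10 + 0*3/10 = 3/10
  d_1[B] = 1/6*3/5 + 5/6*3/5 + 0*1/2 = 3/5
  d_1[C] = 1/6*1/10 + 5/6*1/10 + 0*1/5 = 1/10
d_1 = (A=3/10, B=3/5, C=1/10)
  d_2[A] = 3/10*3/10 + 3/5*3/10 + 1/10*3/10 = 3/10
  d_2[B] = 3/10*3/5 + 3/5*3/5 + 1/10*1/2 = 59/100
  d_2[C] = 3/10*1/10 + 3/5*1/10 + 1/10*1/5 = 11/100
d_2 = (A=3/10, B=59/100, C=11/100)
  d_3[A] = 3/10*3/10 + 59/100*3/10 + 11/100*3/10 = 3/10
  d_3[B] = 3/10*3/5 + 59/100*3/5 + 11/100*1/2 = 589/1000
  d_3[C] = 3/10*1/10 + 59/100*1/10 + 11/100*1/5 = 111/1000
d_3 = (A=3/10, B=589/1000, C=111/1000)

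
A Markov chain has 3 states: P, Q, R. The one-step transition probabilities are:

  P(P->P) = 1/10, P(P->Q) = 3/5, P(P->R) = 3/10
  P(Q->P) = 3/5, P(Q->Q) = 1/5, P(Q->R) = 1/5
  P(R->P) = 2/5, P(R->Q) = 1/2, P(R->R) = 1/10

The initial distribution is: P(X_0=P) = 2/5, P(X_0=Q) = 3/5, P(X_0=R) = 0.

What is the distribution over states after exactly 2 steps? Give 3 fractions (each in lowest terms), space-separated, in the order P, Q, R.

Propagating the distribution step by step (d_{t+1} = d_t * P):
d_0 = (P=2/5, Q=3/5, R=0)
  d_1[P] = 2/5*1/10 + 3/5*3/5 + 0*2/5 = 2/5
  d_1[Q] = 2/5*3/5 + 3/5*1/5 + 0*1/2 = 9/25
  d_1[R] = 2/5*3/10 + 3/5*1/5 + 0*1/10 = 6/25
d_1 = (P=2/5, Q=9/25, R=6/25)
  d_2[P] = 2/5*1/10 + 9/25*3/5 + 6/25*2/5 = 44/125
  d_2[Q] = 2/5*3/5 + 9/25*1/5 + 6/25*1/2 = 54/125
  d_2[R] = 2/5*3/10 + 9/25*1/5 + 6/25*1/10 = 27/125
d_2 = (P=44/125, Q=54/125, R=27/125)

Answer: 44/125 54/125 27/125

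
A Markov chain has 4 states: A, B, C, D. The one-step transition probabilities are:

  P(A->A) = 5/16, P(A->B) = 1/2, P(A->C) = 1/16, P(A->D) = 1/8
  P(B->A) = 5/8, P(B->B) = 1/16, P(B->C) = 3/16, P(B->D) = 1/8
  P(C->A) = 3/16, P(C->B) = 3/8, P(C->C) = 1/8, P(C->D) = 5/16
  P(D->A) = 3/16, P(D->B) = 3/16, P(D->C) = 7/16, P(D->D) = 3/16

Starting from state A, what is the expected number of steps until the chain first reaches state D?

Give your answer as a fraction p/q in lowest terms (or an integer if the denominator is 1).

Answer: 5584/815

Derivation:
Let h_i = expected steps to first reach D from state i.
Boundary: h_D = 0.
First-step equations for the other states:
  h_A = 1 + 5/16*h_A + 1/2*h_B + 1/16*h_C + 1/8*h_D
  h_B = 1 + 5/8*h_A + 1/16*h_B + 3/16*h_C + 1/8*h_D
  h_C = 1 + 3/16*h_A + 3/8*h_B + 1/8*h_C + 5/16*h_D

Substituting h_D = 0 and rearranging gives the linear system (I - Q) h = 1:
  [11/16, -1/2, -1/16] . (h_A, h_B, h_C) = 1
  [-5/8, 15/16, -3/16] . (h_A, h_B, h_C) = 1
  [-3/16, -3/8, 7/8] . (h_A, h_B, h_C) = 1

Solving yields:
  h_A = 5584/815
  h_B = 5488/815
  h_C = 896/163

Starting state is A, so the expected hitting time is h_A = 5584/815.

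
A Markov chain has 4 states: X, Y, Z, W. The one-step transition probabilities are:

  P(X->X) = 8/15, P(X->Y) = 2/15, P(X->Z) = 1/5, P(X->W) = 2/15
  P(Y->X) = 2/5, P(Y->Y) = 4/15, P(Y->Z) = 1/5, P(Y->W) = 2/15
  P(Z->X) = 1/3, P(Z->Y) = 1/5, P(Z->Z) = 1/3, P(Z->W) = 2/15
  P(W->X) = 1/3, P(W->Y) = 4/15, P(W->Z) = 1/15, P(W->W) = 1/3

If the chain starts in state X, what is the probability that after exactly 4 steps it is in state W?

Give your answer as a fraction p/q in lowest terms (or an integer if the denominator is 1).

Computing P^4 by repeated multiplication:
P^1 =
  X: [8/15, 2/15, 1/5, 2/15]
  Y: [2/5, 4/15, 1/5, 2/15]
  Z: [1/3, 1/5, 1/3, 2/15]
  W: [1/3, 4/15, 1/15, 1/3]
P^2 =
  X: [101/225, 41/225, 47/225, 4/25]
  Y: [97/225, 1/5, 47/225, 4/25]
  Z: [31/75, 1/5, 17/75, 4/25]
  W: [94/225, 49/225, 37/225, 1/5]
P^3 =
  X: [1469/3375, 217/1125, 697/3375, 62/375]
  Y: [487/1125, 659/3375, 697/3375, 62/375]
  Z: [161/375, 221/1125, 47/225, 62/375]
  W: [1456/3375, 1/5, 659/3375, 13/75]
P^4 =
  X: [2437/5625, 1973/10125, 10403/50625, 104/625]
  Y: [21917/50625, 9881/50625, 10403/50625, 104/625]
  Z: [1459/3375, 3299/16875, 3473/16875, 104/625]
  W: [7306/16875, 9929/50625, 10273/50625, 21/125]

(P^4)[X -> W] = 104/625

Answer: 104/625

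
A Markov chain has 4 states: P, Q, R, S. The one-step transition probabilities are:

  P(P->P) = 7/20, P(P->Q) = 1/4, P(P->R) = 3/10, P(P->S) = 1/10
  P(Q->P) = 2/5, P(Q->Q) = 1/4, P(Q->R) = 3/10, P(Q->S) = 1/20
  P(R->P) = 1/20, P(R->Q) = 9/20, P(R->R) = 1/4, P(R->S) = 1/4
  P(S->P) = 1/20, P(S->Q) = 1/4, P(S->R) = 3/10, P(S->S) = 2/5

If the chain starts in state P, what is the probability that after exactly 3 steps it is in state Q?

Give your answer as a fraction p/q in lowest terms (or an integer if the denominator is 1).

Computing P^3 by repeated multiplication:
P^1 =
  P: [7/20, 1/4, 3/10, 1/10]
  Q: [2/5, 1/4, 3/10, 1/20]
  R: [1/20, 9/20, 1/4, 1/4]
  S: [1/20, 1/4, 3/10, 2/5]
P^2 =
  P: [97/400, 31/100, 57/200, 13/80]
  Q: [103/400, 31/100, 57/200, 59/400]
  R: [89/400, 3/10, 23/80, 19/100]
  S: [61/400, 31/100, 57/200, 101/400]
P^3 =
  P: [37/160, 307/1000, 1143/4000, 22/125]
  Q: [943/4000, 307/1000, 1143/4000, 343/2000]
  R: [887/4000, 123/400, 457/1600, 1481/8000]
  S: [817/4000, 307/1000, 1143/4000, 203/1000]

(P^3)[P -> Q] = 307/1000

Answer: 307/1000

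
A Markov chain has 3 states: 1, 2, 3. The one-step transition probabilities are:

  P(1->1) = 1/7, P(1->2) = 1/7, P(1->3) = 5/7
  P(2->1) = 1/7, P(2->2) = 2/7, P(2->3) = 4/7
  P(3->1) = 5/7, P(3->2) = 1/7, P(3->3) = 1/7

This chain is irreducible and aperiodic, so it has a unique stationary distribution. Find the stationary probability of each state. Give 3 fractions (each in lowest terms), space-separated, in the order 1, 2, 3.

The stationary distribution satisfies pi = pi * P, i.e.:
  pi_1 = 1/7*pi_1 + 1/7*pi_2 + 5/7*pi_3
  pi_2 = 1/7*pi_1 + 2/7*pi_2 + 1/7*pi_3
  pi_3 = 5/7*pi_1 + 4/7*pi_2 + 1/7*pi_3
with normalization: pi_1 + pi_2 + pi_3 = 1.

Using the first 2 balance equations plus normalization, the linear system A*pi = b is:
  [-6/7, 1/7, 5/7] . pi = 0
  [1/7, -5/7, 1/7] . pi = 0
  [1, 1, 1] . pi = 1

Solving yields:
  pi_1 = 13/33
  pi_2 = 1/6
  pi_3 = 29/66

Verification (pi * P):
  13/33*1/7 + 1/6*1/7 + 29/66*5/7 = 13/33 = pi_1  (ok)
  13/33*1/7 + 1/6*2/7 + 29/66*1/7 = 1/6 = pi_2  (ok)
  13/33*5/7 + 1/6*4/7 + 29/66*1/7 = 29/66 = pi_3  (ok)

Answer: 13/33 1/6 29/66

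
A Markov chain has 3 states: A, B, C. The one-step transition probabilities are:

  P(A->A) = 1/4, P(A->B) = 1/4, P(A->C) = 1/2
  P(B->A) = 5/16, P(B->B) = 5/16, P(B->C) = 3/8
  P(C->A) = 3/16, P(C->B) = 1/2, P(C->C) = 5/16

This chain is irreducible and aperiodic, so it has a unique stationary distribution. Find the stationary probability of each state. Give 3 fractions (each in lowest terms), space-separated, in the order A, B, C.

Answer: 73/293 108/293 112/293

Derivation:
The stationary distribution satisfies pi = pi * P, i.e.:
  pi_A = 1/4*pi_A + 5/16*pi_B + 3/16*pi_C
  pi_B = 1/4*pi_A + 5/16*pi_B + 1/2*pi_C
  pi_C = 1/2*pi_A + 3/8*pi_B + 5/16*pi_C
with normalization: pi_A + pi_B + pi_C = 1.

Using the first 2 balance equations plus normalization, the linear system A*pi = b is:
  [-3/4, 5/16, 3/16] . pi = 0
  [1/4, -11/16, 1/2] . pi = 0
  [1, 1, 1] . pi = 1

Solving yields:
  pi_A = 73/293
  pi_B = 108/293
  pi_C = 112/293

Verification (pi * P):
  73/293*1/4 + 108/293*5/16 + 112/293*3/16 = 73/293 = pi_A  (ok)
  73/293*1/4 + 108/293*5/16 + 112/293*1/2 = 108/293 = pi_B  (ok)
  73/293*1/2 + 108/293*3/8 + 112/293*5/16 = 112/293 = pi_C  (ok)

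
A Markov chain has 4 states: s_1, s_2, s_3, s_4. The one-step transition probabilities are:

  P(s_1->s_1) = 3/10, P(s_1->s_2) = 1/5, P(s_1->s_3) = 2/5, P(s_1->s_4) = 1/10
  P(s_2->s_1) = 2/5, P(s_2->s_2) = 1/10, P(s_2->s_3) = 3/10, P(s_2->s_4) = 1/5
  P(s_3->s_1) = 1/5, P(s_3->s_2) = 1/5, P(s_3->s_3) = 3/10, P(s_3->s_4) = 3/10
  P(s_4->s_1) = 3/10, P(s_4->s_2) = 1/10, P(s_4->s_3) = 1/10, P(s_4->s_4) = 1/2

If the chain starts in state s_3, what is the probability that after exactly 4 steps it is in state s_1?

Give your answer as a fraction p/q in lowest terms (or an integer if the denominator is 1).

Answer: 1443/5000

Derivation:
Computing P^4 by repeated multiplication:
P^1 =
  s_1: [3/10, 1/5, 2/5, 1/10]
  s_2: [2/5, 1/10, 3/10, 1/5]
  s_3: [1/5, 1/5, 3/10, 3/10]
  s_4: [3/10, 1/10, 1/10, 1/2]
P^2 =
  s_1: [7/25, 17/100, 31/100, 6/25]
  s_2: [7/25, 17/100, 3/10, 1/4]
  s_3: [29/100, 3/20, 13/50, 3/10]
  s_4: [3/10, 7/50, 23/100, 33/100]
P^3 =
  s_1: [143/500, 159/1000, 7/25, 11/40]
  s_2: [287/1000, 79/500, 139/500, 277/1000]
  s_3: [289/1000, 31/200, 269/1000, 287/1000]
  s_4: [291/1000, 153/1000, 33/125, 73/250]
P^4 =
  s_1: [2879/10000, 783/5000, 171/625, 2819/10000]
  s_2: [36/125, 313/2000, 2733/10000, 1411/5000]
  s_3: [1443/5000, 779/5000, 543/2000, 2841/10000]
  s_4: [2889/10000, 311/2000, 2707/10000, 2849/10000]

(P^4)[s_3 -> s_1] = 1443/5000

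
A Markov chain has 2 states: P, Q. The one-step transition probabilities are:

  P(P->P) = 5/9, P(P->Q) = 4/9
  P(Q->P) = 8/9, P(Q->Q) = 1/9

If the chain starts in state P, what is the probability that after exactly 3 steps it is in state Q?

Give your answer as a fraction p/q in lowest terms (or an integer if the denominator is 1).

Computing P^3 by repeated multiplication:
P^1 =
  P: [5/9, 4/9]
  Q: [8/9, 1/9]
P^2 =
  P: [19/27, 8/27]
  Q: [16/27, 11/27]
P^3 =
  P: [53/81, 28/81]
  Q: [56/81, 25/81]

(P^3)[P -> Q] = 28/81

Answer: 28/81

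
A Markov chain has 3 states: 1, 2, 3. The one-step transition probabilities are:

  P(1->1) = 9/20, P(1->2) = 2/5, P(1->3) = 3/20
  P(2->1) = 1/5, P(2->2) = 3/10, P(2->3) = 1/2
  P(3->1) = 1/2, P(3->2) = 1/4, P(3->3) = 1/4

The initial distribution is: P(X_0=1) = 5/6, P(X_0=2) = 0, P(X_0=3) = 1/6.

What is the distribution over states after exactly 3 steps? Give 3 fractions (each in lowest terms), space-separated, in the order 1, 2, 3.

Propagating the distribution step by step (d_{t+1} = d_t * P):
d_0 = (1=5/6, 2=0, 3=1/6)
  d_1[1] = 5/6*9/20 + 0*1/5 + 1/6*1/2 = 11/24
  d_1[2] = 5/6*2/5 + 0*3/10 + 1/6*1/4 = 3/8
  d_1[3] = 5/6*3/20 + 0*1/2 + 1/6*1/4 = 1/6
d_1 = (1=11/24, 2=3/8, 3=1/6)
  d_2[1] = 11/24*9/20 + 3/8*1/5 + 1/6*1/2 = 35/96
  d_2[2] = 11/24*2/5 + 3/8*3/10 + 1/6*1/4 = 27/80
  d_2[3] = 11/24*3/20 + 3/8*1/2 + 1/6*1/4 = 143/480
d_2 = (1=35/96, 2=27/80, 3=143/480)
  d_3[1] = 35/96*9/20 + 27/80*1/5 + 143/480*1/2 = 3653/9600
  d_3[2] = 35/96*2/5 + 27/80*3/10 + 143/480*1/4 = 1029/3200
  d_3[3] = 35/96*3/20 + 27/80*1/2 + 143/480*1/4 = 143/480
d_3 = (1=3653/9600, 2=1029/3200, 3=143/480)

Answer: 3653/9600 1029/3200 143/480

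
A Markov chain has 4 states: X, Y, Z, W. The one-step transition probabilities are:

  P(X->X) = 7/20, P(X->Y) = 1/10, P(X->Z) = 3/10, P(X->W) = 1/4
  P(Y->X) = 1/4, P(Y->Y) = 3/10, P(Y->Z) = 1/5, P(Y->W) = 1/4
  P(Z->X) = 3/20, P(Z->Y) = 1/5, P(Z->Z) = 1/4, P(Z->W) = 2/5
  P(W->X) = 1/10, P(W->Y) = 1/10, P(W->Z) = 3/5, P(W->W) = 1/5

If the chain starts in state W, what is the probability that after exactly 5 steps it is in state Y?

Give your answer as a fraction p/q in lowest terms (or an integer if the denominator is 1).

Answer: 528/3125

Derivation:
Computing P^5 by repeated multiplication:
P^1 =
  X: [7/20, 1/10, 3/10, 1/4]
  Y: [1/4, 3/10, 1/5, 1/4]
  Z: [3/20, 1/5, 1/4, 2/5]
  W: [1/10, 1/10, 3/5, 1/5]
P^2 =
  X: [87/400, 3/20, 7/20, 113/400]
  Y: [87/400, 9/50, 67/200, 107/400]
  Z: [9/50, 33/200, 31/80, 107/400]
  W: [17/100, 9/50, 8/25, 33/100]
P^3 =
  X: [311/1600, 33/200, 1409/4000, 2307/8000]
  Y: [317/1600, 339/2000, 691/2000, 459/1600]
  Z: [1513/8000, 687/4000, 551/1600, 1179/4000]
  W: [371/2000, 21/125, 73/200, 563/2000]
P^4 =
  X: [30553/160000, 6729/40000, 881/2500, 46147/160000]
  Y: [30757/160000, 3369/20000, 28147/80000, 45997/160000]
  Z: [15221/80000, 13503/80000, 11329/32000, 45907/160000]
  W: [7593/40000, 1701/10000, 1747/5000, 11627/40000]
P^5 =
  X: [609897/3200000, 33777/200000, 563333/1600000, 184601/640000]
  Y: [122187/640000, 135099/800000, 140723/400000, 184577/640000]
  Z: [609873/3200000, 270657/1600000, 224957/640000, 231007/800000]
  W: [152353/800000, 528/3125, 141089/400000, 230301/800000]

(P^5)[W -> Y] = 528/3125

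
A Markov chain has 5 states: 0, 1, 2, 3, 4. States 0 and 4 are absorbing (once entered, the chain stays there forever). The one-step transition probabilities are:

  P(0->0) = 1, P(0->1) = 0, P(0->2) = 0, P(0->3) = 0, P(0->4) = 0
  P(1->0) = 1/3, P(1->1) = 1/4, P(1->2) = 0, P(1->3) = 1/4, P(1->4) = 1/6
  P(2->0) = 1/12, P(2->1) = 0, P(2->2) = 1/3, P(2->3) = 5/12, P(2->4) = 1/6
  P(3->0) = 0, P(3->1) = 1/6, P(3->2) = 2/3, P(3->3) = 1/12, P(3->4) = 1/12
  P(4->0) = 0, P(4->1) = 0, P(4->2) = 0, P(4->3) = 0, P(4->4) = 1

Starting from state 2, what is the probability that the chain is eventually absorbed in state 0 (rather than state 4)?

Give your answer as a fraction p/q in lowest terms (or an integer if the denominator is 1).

Answer: 133/384

Derivation:
Let a_i = P(absorbed in 0 | start in state i).
Boundary conditions: a_0 = 1, a_4 = 0.
For each transient state i, a_i = sum_j P(i->j) * a_j:
  a_1 = 1/3*a_0 + 1/4*a_1 + 0*a_2 + 1/4*a_3 + 1/6*a_4
  a_2 = 1/12*a_0 + 0*a_1 + 1/3*a_2 + 5/12*a_3 + 1/6*a_4
  a_3 = 0*a_0 + 1/6*a_1 + 2/3*a_2 + 1/12*a_3 + 1/12*a_4

Substituting a_0 = 1 and a_4 = 0, rearrange to (I - Q) a = r where r[i] = P(i -> 0):
  [3/4, 0, -1/4] . (a_1, a_2, a_3) = 1/3
  [0, 2/3, -5/12] . (a_1, a_2, a_3) = 1/12
  [-1/6, -2/3, 11/12] . (a_1, a_2, a_3) = 0

Solving yields:
  a_1 = 9/16
  a_2 = 133/384
  a_3 = 17/48

Starting state is 2, so the absorption probability is a_2 = 133/384.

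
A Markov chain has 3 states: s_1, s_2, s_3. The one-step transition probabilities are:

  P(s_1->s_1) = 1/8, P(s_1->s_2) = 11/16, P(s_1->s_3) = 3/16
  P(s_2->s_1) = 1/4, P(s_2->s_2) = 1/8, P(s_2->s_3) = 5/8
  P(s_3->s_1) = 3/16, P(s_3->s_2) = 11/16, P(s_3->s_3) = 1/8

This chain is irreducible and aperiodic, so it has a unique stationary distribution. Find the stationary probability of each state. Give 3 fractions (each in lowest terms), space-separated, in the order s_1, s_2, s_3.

Answer: 86/425 11/25 152/425

Derivation:
The stationary distribution satisfies pi = pi * P, i.e.:
  pi_s_1 = 1/8*pi_s_1 + 1/4*pi_s_2 + 3/16*pi_s_3
  pi_s_2 = 11/16*pi_s_1 + 1/8*pi_s_2 + 11/16*pi_s_3
  pi_s_3 = 3/16*pi_s_1 + 5/8*pi_s_2 + 1/8*pi_s_3
with normalization: pi_s_1 + pi_s_2 + pi_s_3 = 1.

Using the first 2 balance equations plus normalization, the linear system A*pi = b is:
  [-7/8, 1/4, 3/16] . pi = 0
  [11/16, -7/8, 11/16] . pi = 0
  [1, 1, 1] . pi = 1

Solving yields:
  pi_s_1 = 86/425
  pi_s_2 = 11/25
  pi_s_3 = 152/425

Verification (pi * P):
  86/425*1/8 + 11/25*1/4 + 152/425*3/16 = 86/425 = pi_s_1  (ok)
  86/425*11/16 + 11/25*1/8 + 152/425*11/16 = 11/25 = pi_s_2  (ok)
  86/425*3/16 + 11/25*5/8 + 152/425*1/8 = 152/425 = pi_s_3  (ok)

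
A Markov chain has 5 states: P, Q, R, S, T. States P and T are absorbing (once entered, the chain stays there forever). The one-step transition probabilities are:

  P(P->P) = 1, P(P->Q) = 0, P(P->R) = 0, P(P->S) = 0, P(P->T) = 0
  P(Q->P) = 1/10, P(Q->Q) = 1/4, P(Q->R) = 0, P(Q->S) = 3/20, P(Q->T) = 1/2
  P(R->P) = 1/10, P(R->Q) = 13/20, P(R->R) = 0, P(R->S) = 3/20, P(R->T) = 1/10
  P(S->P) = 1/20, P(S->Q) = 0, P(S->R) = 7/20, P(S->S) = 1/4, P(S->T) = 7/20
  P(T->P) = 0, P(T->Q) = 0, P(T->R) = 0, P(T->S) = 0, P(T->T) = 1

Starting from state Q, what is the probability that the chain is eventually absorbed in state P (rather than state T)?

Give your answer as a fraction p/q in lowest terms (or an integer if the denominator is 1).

Answer: 55/326

Derivation:
Let a_i = P(absorbed in P | start in state i).
Boundary conditions: a_P = 1, a_T = 0.
For each transient state i, a_i = sum_j P(i->j) * a_j:
  a_Q = 1/10*a_P + 1/4*a_Q + 0*a_R + 3/20*a_S + 1/2*a_T
  a_R = 1/10*a_P + 13/20*a_Q + 0*a_R + 3/20*a_S + 1/10*a_T
  a_S = 1/20*a_P + 0*a_Q + 7/20*a_R + 1/4*a_S + 7/20*a_T

Substituting a_P = 1 and a_T = 0, rearrange to (I - Q) a = r where r[i] = P(i -> P):
  [3/4, 0, -3/20] . (a_Q, a_R, a_S) = 1/10
  [-13/20, 1, -3/20] . (a_Q, a_R, a_S) = 1/10
  [0, -7/20, 3/4] . (a_Q, a_R, a_S) = 1/20

Solving yields:
  a_Q = 55/326
  a_R = 77/326
  a_S = 173/978

Starting state is Q, so the absorption probability is a_Q = 55/326.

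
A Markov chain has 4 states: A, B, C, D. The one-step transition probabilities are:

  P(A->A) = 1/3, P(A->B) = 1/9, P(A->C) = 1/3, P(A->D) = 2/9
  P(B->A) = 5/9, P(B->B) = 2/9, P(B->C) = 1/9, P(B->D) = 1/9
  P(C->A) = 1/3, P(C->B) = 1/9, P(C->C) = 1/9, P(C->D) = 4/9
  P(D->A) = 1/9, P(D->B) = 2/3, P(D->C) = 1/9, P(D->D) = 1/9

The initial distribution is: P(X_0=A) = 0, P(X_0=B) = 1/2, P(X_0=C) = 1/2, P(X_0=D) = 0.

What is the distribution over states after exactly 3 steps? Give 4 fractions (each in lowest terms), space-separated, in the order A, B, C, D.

Propagating the distribution step by step (d_{t+1} = d_t * P):
d_0 = (A=0, B=1/2, C=1/2, D=0)
  d_1[A] = 0*1/3 + 1/2*5/9 + 1/2*1/3 + 0*1/9 = 4/9
  d_1[B] = 0*1/9 + 1/2*2/9 + 1/2*1/9 + 0*2/3 = 1/6
  d_1[C] = 0*1/3 + 1/2*1/9 + 1/2*1/9 + 0*1/9 = 1/9
  d_1[D] = 0*2/9 + 1/2*1/9 + 1/2*4/9 + 0*1/9 = 5/18
d_1 = (A=4/9, B=1/6, C=1/9, D=5/18)
  d_2[A] = 4/9*1/3 + 1/6*5/9 + 1/9*1/3 + 5/18*1/9 = 25/81
  d_2[B] = 4/9*1/9 + 1/6*2/9 + 1/9*1/9 + 5/18*2/3 = 23/81
  d_2[C] = 4/9*1/3 + 1/6*1/9 + 1/9*1/9 + 5/18*1/9 = 17/81
  d_2[D] = 4/9*2/9 + 1/6*1/9 + 1/9*4/9 + 5/18*1/9 = 16/81
d_2 = (A=25/81, B=23/81, C=17/81, D=16/81)
  d_3[A] = 25/81*1/3 + 23/81*5/9 + 17/81*1/3 + 16/81*1/9 = 257/729
  d_3[B] = 25/81*1/9 + 23/81*2/9 + 17/81*1/9 + 16/81*2/3 = 184/729
  d_3[C] = 25/81*1/3 + 23/81*1/9 + 17/81*1/9 + 16/81*1/9 = 131/729
  d_3[D] = 25/81*2/9 + 23/81*1/9 + 17/81*4/9 + 16/81*1/9 = 157/729
d_3 = (A=257/729, B=184/729, C=131/729, D=157/729)

Answer: 257/729 184/729 131/729 157/729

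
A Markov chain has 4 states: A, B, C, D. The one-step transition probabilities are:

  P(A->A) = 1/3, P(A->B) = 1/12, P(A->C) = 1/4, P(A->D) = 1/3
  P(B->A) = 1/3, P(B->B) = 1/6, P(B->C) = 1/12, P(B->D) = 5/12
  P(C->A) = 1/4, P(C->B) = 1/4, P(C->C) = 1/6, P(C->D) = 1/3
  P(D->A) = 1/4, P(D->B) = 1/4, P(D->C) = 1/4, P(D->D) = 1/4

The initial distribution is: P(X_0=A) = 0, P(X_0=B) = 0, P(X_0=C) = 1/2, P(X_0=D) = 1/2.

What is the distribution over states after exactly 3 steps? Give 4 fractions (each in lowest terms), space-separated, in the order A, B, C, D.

Propagating the distribution step by step (d_{t+1} = d_t * P):
d_0 = (A=0, B=0, C=1/2, D=1/2)
  d_1[A] = 0*1/3 + 0*1/3 + 1/2*1/4 + 1/2*1/4 = 1/4
  d_1[B] = 0*1/12 + 0*1/6 + 1/2*1/4 + 1/2*1/4 = 1/4
  d_1[C] = 0*1/4 + 0*1/12 + 1/2*1/6 + 1/2*1/4 = 5/24
  d_1[D] = 0*1/3 + 0*5/12 + 1/2*1/3 + 1/2*1/4 = 7/24
d_1 = (A=1/4, B=1/4, C=5/24, D=7/24)
  d_2[A] = 1/4*1/3 + 1/4*1/3 + 5/24*1/4 + 7/24*1/4 = 7/24
  d_2[B] = 1/4*1/12 + 1/4*1/6 + 5/24*1/4 + 7/24*1/4 = 3/16
  d_2[C] = 1/4*1/4 + 1/4*1/12 + 5/24*1/6 + 7/24*1/4 = 55/288
  d_2[D] = 1/4*1/3 + 1/4*5/12 + 5/24*1/3 + 7/24*1/4 = 95/288
d_2 = (A=7/24, B=3/16, C=55/288, D=95/288)
  d_3[A] = 7/24*1/3 + 3/16*1/3 + 55/288*1/4 + 95/288*1/4 = 167/576
  d_3[B] = 7/24*1/12 + 3/16*1/6 + 55/288*1/4 + 95/288*1/4 = 107/576
  d_3[C] = 7/24*1/4 + 3/16*1/12 + 55/288*1/6 + 95/288*1/4 = 701/3456
  d_3[D] = 7/24*1/3 + 3/16*5/12 + 55/288*1/3 + 95/288*1/4 = 1111/3456
d_3 = (A=167/576, B=107/576, C=701/3456, D=1111/3456)

Answer: 167/576 107/576 701/3456 1111/3456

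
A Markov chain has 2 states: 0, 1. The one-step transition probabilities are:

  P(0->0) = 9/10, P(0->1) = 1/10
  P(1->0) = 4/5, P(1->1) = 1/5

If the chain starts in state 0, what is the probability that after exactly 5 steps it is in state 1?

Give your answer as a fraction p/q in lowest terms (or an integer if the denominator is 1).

Answer: 11111/100000

Derivation:
Computing P^5 by repeated multiplication:
P^1 =
  0: [9/10, 1/10]
  1: [4/5, 1/5]
P^2 =
  0: [89/100, 11/100]
  1: [22/25, 3/25]
P^3 =
  0: [889/1000, 111/1000]
  1: [111/125, 14/125]
P^4 =
  0: [8889/10000, 1111/10000]
  1: [1111/1250, 139/1250]
P^5 =
  0: [88889/100000, 11111/100000]
  1: [11111/12500, 1389/12500]

(P^5)[0 -> 1] = 11111/100000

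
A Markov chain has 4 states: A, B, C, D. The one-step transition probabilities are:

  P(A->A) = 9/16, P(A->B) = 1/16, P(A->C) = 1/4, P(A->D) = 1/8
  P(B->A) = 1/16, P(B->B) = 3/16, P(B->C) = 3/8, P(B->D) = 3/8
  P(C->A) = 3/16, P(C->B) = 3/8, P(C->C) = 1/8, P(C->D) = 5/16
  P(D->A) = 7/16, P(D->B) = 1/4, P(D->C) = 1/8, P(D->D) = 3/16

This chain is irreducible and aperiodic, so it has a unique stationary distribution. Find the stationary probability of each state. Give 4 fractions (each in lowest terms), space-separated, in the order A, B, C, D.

Answer: 31/88 35/176 7/32 81/352

Derivation:
The stationary distribution satisfies pi = pi * P, i.e.:
  pi_A = 9/16*pi_A + 1/16*pi_B + 3/16*pi_C + 7/16*pi_D
  pi_B = 1/16*pi_A + 3/16*pi_B + 3/8*pi_C + 1/4*pi_D
  pi_C = 1/4*pi_A + 3/8*pi_B + 1/8*pi_C + 1/8*pi_D
  pi_D = 1/8*pi_A + 3/8*pi_B + 5/16*pi_C + 3/16*pi_D
with normalization: pi_A + pi_B + pi_C + pi_D = 1.

Using the first 3 balance equations plus normalization, the linear system A*pi = b is:
  [-7/16, 1/16, 3/16, 7/16] . pi = 0
  [1/16, -13/16, 3/8, 1/4] . pi = 0
  [1/4, 3/8, -7/8, 1/8] . pi = 0
  [1, 1, 1, 1] . pi = 1

Solving yields:
  pi_A = 31/88
  pi_B = 35/176
  pi_C = 7/32
  pi_D = 81/352

Verification (pi * P):
  31/88*9/16 + 35/176*1/16 + 7/32*3/16 + 81/352*7/16 = 31/88 = pi_A  (ok)
  31/88*1/16 + 35/176*3/16 + 7/32*3/8 + 81/352*1/4 = 35/176 = pi_B  (ok)
  31/88*1/4 + 35/176*3/8 + 7/32*1/8 + 81/352*1/8 = 7/32 = pi_C  (ok)
  31/88*1/8 + 35/176*3/8 + 7/32*5/16 + 81/352*3/16 = 81/352 = pi_D  (ok)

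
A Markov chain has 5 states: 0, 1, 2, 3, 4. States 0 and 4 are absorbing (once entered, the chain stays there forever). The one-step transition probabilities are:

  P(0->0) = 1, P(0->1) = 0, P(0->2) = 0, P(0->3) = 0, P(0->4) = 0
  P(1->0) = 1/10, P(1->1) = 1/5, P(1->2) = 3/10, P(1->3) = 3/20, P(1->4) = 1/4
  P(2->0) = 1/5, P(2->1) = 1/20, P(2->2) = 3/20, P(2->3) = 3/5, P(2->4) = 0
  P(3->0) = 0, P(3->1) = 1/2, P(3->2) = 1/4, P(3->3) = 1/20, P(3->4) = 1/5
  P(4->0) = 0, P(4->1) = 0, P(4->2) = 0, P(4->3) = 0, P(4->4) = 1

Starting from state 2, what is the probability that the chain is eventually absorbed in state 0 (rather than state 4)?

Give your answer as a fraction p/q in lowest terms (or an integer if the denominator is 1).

Let a_i = P(absorbed in 0 | start in state i).
Boundary conditions: a_0 = 1, a_4 = 0.
For each transient state i, a_i = sum_j P(i->j) * a_j:
  a_1 = 1/10*a_0 + 1/5*a_1 + 3/10*a_2 + 3/20*a_3 + 1/4*a_4
  a_2 = 1/5*a_0 + 1/20*a_1 + 3/20*a_2 + 3/5*a_3 + 0*a_4
  a_3 = 0*a_0 + 1/2*a_1 + 1/4*a_2 + 1/20*a_3 + 1/5*a_4

Substituting a_0 = 1 and a_4 = 0, rearrange to (I - Q) a = r where r[i] = P(i -> 0):
  [4/5, -3/10, -3/20] . (a_1, a_2, a_3) = 1/10
  [-1/20, 17/20, -3/5] . (a_1, a_2, a_3) = 1/5
  [-1/2, -1/4, 19/20] . (a_1, a_2, a_3) = 0

Solving yields:
  a_1 = 1042/2849
  a_2 = 1374/2849
  a_3 = 130/407

Starting state is 2, so the absorption probability is a_2 = 1374/2849.

Answer: 1374/2849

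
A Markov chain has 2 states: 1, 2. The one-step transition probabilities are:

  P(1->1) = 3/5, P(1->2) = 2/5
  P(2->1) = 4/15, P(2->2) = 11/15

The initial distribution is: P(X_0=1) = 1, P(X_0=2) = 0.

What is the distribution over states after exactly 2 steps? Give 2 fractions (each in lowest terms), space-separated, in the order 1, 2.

Propagating the distribution step by step (d_{t+1} = d_t * P):
d_0 = (1=1, 2=0)
  d_1[1] = 1*3/5 + 0*4/15 = 3/5
  d_1[2] = 1*2/5 + 0*11/15 = 2/5
d_1 = (1=3/5, 2=2/5)
  d_2[1] = 3/5*3/5 + 2/5*4/15 = 7/15
  d_2[2] = 3/5*2/5 + 2/5*11/15 = 8/15
d_2 = (1=7/15, 2=8/15)

Answer: 7/15 8/15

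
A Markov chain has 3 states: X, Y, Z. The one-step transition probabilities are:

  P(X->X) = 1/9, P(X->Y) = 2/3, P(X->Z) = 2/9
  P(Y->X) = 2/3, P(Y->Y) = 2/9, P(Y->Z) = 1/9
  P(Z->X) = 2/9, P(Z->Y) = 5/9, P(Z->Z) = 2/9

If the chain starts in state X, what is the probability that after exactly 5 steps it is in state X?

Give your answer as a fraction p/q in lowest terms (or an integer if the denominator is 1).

Computing P^5 by repeated multiplication:
P^1 =
  X: [1/9, 2/3, 2/9]
  Y: [2/3, 2/9, 1/9]
  Z: [2/9, 5/9, 2/9]
P^2 =
  X: [41/81, 28/81, 4/27]
  Y: [20/81, 5/9, 16/81]
  Z: [4/9, 32/81, 13/81]
P^3 =
  X: [233/729, 362/729, 134/729]
  Y: [322/729, 290/729, 13/81]
  Z: [254/729, 115/243, 130/729]
P^4 =
  X: [11/27, 2792/6561, 1096/6561]
  Y: [2296/6561, 3097/6561, 1168/6561]
  Z: [2584/6561, 2864/6561, 371/2187]
P^5 =
  X: [21617/59049, 9034/19683, 10330/59049]
  Y: [7738/19683, 25810/59049, 10025/59049]
  Z: [21994/59049, 26797/59049, 10258/59049]

(P^5)[X -> X] = 21617/59049

Answer: 21617/59049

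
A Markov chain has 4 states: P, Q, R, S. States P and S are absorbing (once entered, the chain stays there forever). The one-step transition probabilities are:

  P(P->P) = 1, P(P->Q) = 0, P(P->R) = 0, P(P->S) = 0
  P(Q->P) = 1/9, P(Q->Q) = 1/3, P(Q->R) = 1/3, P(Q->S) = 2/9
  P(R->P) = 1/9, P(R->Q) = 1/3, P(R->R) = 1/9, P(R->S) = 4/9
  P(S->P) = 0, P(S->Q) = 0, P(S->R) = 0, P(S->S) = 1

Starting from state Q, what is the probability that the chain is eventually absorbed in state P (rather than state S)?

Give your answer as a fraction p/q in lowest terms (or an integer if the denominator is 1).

Let a_i = P(absorbed in P | start in state i).
Boundary conditions: a_P = 1, a_S = 0.
For each transient state i, a_i = sum_j P(i->j) * a_j:
  a_Q = 1/9*a_P + 1/3*a_Q + 1/3*a_R + 2/9*a_S
  a_R = 1/9*a_P + 1/3*a_Q + 1/9*a_R + 4/9*a_S

Substituting a_P = 1 and a_S = 0, rearrange to (I - Q) a = r where r[i] = P(i -> P):
  [2/3, -1/3] . (a_Q, a_R) = 1/9
  [-1/3, 8/9] . (a_Q, a_R) = 1/9

Solving yields:
  a_Q = 11/39
  a_R = 3/13

Starting state is Q, so the absorption probability is a_Q = 11/39.

Answer: 11/39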